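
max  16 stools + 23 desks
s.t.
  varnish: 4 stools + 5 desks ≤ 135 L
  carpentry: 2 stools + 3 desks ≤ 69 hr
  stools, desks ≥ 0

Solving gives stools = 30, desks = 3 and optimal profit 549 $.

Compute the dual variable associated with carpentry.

6

Check each constraint at x*: varnish 135/135 (tight); carpentry 69/69 (tight).
Dual feasibility on the basic columns requires 4·y_varnish + 2·y_carpentry = 16, 5·y_varnish + 3·y_carpentry = 23.
→ y_varnish = 1 and y_carpentry = 6.
Shadow price of carpentry = 6.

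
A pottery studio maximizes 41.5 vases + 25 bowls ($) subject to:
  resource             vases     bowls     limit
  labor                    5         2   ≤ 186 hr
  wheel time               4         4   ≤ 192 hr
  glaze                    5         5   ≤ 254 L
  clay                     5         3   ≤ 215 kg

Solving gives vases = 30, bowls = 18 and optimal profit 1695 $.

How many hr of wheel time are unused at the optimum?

wheel time used = 4·30 + 4·18 = 192; slack = 192 − 192 = 0.

0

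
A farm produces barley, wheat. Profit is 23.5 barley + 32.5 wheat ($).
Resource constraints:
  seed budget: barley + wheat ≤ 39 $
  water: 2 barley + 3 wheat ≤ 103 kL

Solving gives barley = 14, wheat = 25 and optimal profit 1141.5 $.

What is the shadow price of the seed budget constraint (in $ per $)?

Check each constraint at x*: seed budget 39/39 (tight); water 103/103 (tight).
Dual feasibility on the basic columns requires 1·y_seed budget + 2·y_water = 23.5, 1·y_seed budget + 3·y_water = 32.5.
Solving: y_seed budget = 5.5, y_water = 9.
Shadow price of seed budget = 5.5.

5.5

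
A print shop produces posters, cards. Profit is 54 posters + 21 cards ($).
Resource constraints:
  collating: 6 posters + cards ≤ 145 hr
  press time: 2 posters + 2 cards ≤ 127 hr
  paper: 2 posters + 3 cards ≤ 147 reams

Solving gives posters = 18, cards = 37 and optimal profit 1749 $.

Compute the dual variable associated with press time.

At the optimum: collating uses 145 of 145 (binding); press time uses 110 of 127 (slack = 17); paper uses 147 of 147 (binding).
Since press time is not tight, its dual is 0.
Dual feasibility on the basic columns requires 6·y_collating + 2·y_paper = 54, 1·y_collating + 3·y_paper = 21.
Solving: y_collating = 7.5, y_paper = 4.5.
Shadow price of press time = 0.

0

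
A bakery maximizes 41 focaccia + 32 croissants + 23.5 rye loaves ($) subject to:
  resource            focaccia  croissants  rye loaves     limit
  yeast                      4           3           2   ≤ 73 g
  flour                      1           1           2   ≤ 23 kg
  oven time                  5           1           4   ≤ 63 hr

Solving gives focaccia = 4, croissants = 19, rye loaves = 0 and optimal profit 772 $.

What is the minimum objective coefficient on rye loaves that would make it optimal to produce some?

Check each constraint at x*: yeast 73/73 (tight); flour 23/23 (tight); oven time 39/63 (slack 24).
Since oven time is not tight, its dual is 0.
Dual feasibility on the basic columns requires 4·y_yeast + 1·y_flour = 41, 3·y_yeast + 1·y_flour = 32.
→ y_yeast = 9 and y_flour = 5.
rye loaves enters the basis when its profit ≥ yᵀa₃ = 9·2 + 5·2 = 28.

28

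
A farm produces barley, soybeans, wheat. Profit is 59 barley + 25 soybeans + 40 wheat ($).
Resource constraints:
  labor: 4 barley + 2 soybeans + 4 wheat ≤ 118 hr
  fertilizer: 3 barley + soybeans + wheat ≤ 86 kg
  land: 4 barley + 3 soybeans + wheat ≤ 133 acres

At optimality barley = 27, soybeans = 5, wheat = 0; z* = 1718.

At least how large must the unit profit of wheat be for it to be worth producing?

At the optimum: labor uses 118 of 118 (binding); fertilizer uses 86 of 86 (binding); land uses 123 of 133 (slack = 10).
By complementary slackness, y = 0 for the non-binding constraint.
The binding rows give the dual system: 4·y_labor + 3·y_fertilizer = 59 and 2·y_labor + 1·y_fertilizer = 25.
Solving: y_labor = 8, y_fertilizer = 9.
wheat enters the basis when its profit ≥ yᵀa₃ = 8·4 + 9·1 = 41.

41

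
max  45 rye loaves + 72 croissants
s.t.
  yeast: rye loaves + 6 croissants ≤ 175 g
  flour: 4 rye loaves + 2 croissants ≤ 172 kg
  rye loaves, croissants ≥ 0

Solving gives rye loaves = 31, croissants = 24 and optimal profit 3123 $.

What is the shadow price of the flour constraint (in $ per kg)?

Check each constraint at x*: yeast 175/175 (tight); flour 172/172 (tight).
Dual feasibility on the basic columns requires 1·y_yeast + 4·y_flour = 45, 6·y_yeast + 2·y_flour = 72.
→ y_yeast = 9 and y_flour = 9.
Shadow price of flour = 9.

9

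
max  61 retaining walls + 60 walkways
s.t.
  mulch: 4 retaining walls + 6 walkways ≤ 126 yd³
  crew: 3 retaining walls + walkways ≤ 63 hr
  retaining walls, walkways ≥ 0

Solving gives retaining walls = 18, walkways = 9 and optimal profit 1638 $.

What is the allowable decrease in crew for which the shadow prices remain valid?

42

Binding constraints: mulch, crew. The basis is B = [[4,6],[3,1]] with det -14.
Per unit decrease in crew, x* moves by d = (-0.4286, 0.2857).
The basis stays optimal until retaining walls reaches 0; allowable decrease = 42 hr.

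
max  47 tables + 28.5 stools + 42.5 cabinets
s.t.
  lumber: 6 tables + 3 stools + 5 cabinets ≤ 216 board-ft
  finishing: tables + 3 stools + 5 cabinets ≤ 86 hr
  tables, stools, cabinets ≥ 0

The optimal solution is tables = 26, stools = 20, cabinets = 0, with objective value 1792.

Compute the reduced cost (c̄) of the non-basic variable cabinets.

Both lumber and finishing are binding at x*.
Dual feasibility on the basic columns requires 6·y_lumber + 1·y_finishing = 47, 3·y_lumber + 3·y_finishing = 28.5.
→ y_lumber = 7.5 and y_finishing = 2.
Reduced cost of cabinets: c₃ − yᵀa₃ = 42.5 − (7.5·5 + 2·5) = 42.5 − 47.5 = -5.

-5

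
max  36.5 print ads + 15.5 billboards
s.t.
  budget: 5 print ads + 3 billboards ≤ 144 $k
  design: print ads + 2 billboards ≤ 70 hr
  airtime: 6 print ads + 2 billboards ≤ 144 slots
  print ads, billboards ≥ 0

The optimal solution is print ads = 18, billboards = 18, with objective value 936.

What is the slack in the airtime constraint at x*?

airtime used = 6·18 + 2·18 = 144; slack = 144 − 144 = 0.

0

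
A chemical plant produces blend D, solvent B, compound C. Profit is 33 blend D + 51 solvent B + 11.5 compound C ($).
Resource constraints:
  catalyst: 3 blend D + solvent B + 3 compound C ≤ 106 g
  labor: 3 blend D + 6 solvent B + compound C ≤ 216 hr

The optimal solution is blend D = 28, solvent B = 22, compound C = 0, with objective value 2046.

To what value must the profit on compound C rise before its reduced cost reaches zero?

17

Both catalyst and labor are binding at x*.
Dual feasibility on the basic columns requires 3·y_catalyst + 3·y_labor = 33, 1·y_catalyst + 6·y_labor = 51.
Solving: y_catalyst = 3, y_labor = 8.
compound C enters the basis when its profit ≥ yᵀa₃ = 3·3 + 8·1 = 17.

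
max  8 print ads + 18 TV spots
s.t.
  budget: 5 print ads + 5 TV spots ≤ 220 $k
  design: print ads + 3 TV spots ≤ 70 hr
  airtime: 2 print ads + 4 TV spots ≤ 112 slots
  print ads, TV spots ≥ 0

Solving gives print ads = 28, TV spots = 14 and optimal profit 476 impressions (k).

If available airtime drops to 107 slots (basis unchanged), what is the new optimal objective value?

Check each constraint at x*: budget 210/220 (slack 10); design 70/70 (tight); airtime 112/112 (tight).
By complementary slackness, y = 0 for the non-binding constraint.
The binding rows give the dual system: 1·y_design + 2·y_airtime = 8 and 3·y_design + 4·y_airtime = 18.
→ y_design = 2 and y_airtime = 3.
Δz = y_airtime·Δb = 3 × (-5) = -15, so new z* = 476 − 15 = 461.

461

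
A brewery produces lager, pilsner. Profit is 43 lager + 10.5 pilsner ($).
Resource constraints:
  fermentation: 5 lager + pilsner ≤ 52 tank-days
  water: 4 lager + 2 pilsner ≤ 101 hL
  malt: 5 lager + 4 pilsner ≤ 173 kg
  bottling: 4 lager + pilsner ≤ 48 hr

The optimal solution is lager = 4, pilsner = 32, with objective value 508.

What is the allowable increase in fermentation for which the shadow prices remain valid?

8

Binding constraints: fermentation, bottling. The basis is B = [[5,1],[4,1]] with det 1.
Per unit increase in fermentation, x* moves by d = (1, -4).
The basis stays optimal until pilsner reaches 0; allowable increase = 8 tank-days.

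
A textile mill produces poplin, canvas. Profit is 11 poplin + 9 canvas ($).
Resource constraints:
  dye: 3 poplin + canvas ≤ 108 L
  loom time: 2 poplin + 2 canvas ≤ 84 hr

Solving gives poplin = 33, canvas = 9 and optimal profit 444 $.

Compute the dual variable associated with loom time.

4

At the optimum: dye uses 108 of 108 (binding); loom time uses 84 of 84 (binding).
Dual feasibility on the basic columns requires 3·y_dye + 2·y_loom time = 11, 1·y_dye + 2·y_loom time = 9.
Solving: y_dye = 1, y_loom time = 4.
Shadow price of loom time = 4.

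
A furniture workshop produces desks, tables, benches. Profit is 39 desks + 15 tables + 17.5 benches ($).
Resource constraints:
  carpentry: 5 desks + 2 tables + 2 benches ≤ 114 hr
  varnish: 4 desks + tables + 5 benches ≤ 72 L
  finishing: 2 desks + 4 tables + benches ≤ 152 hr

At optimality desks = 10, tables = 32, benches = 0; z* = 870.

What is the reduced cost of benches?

-1.5

Check each constraint at x*: carpentry 114/114 (tight); varnish 72/72 (tight); finishing 148/152 (slack 4).
By complementary slackness, y = 0 for the non-binding constraint.
The binding rows give the dual system: 5·y_carpentry + 4·y_varnish = 39 and 2·y_carpentry + 1·y_varnish = 15.
This yields shadow prices y_carpentry = 7, y_varnish = 1.
Reduced cost of benches: c₃ − yᵀa₃ = 17.5 − (7·2 + 1·5) = 17.5 − 19 = -1.5.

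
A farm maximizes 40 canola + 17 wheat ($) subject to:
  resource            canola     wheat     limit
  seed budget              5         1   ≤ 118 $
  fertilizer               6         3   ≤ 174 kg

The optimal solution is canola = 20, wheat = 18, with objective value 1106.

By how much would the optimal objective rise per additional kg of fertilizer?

5

At the optimum: seed budget uses 118 of 118 (binding); fertilizer uses 174 of 174 (binding).
The binding rows give the dual system: 5·y_seed budget + 6·y_fertilizer = 40 and 1·y_seed budget + 3·y_fertilizer = 17.
Solving: y_seed budget = 2, y_fertilizer = 5.
Shadow price of fertilizer = 5.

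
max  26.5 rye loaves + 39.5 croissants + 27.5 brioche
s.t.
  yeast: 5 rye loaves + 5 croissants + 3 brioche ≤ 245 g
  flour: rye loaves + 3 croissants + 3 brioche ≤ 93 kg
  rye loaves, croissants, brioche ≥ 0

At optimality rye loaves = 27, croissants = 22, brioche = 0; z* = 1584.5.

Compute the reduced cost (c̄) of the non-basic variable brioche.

At the optimum: yeast uses 245 of 245 (binding); flour uses 93 of 93 (binding).
The binding rows give the dual system: 5·y_yeast + 1·y_flour = 26.5 and 5·y_yeast + 3·y_flour = 39.5.
Solving: y_yeast = 4, y_flour = 6.5.
Reduced cost of brioche: c₃ − yᵀa₃ = 27.5 − (4·3 + 6.5·3) = 27.5 − 31.5 = -4.

-4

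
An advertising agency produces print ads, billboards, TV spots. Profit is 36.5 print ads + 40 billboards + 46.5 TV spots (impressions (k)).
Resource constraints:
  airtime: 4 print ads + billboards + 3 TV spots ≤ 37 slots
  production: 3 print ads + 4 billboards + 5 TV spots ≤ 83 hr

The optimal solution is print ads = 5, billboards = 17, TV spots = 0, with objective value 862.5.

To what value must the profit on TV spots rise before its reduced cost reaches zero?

At the optimum: airtime uses 37 of 37 (binding); production uses 83 of 83 (binding).
Dual feasibility on the basic columns requires 4·y_airtime + 3·y_production = 36.5, 1·y_airtime + 4·y_production = 40.
→ y_airtime = 2 and y_production = 9.5.
TV spots enters the basis when its profit ≥ yᵀa₃ = 2·3 + 9.5·5 = 53.5.

53.5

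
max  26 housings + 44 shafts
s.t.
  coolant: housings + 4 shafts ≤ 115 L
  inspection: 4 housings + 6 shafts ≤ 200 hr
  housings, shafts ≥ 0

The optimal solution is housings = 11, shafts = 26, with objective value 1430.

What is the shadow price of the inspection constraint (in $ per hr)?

6

Both coolant and inspection are binding at x*.
From A_Bᵀ y = c: 1·y_coolant + 4·y_inspection = 26; 4·y_coolant + 6·y_inspection = 44.
Solving: y_coolant = 2, y_inspection = 6.
Shadow price of inspection = 6.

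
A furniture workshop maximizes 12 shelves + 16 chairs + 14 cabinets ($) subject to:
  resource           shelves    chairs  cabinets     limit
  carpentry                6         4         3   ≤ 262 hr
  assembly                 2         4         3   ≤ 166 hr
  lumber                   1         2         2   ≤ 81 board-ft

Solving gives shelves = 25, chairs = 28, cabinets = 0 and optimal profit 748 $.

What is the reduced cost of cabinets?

Binding: carpentry and lumber. Non-binding: assembly (4 unused).
Slack constraints have shadow price 0 (complementary slackness).
Dual feasibility on the basic columns requires 6·y_carpentry + 1·y_lumber = 12, 4·y_carpentry + 2·y_lumber = 16.
This yields shadow prices y_carpentry = 1, y_lumber = 6.
Reduced cost of cabinets: c₃ − yᵀa₃ = 14 − (1·3 + 6·2) = 14 − 15 = -1.

-1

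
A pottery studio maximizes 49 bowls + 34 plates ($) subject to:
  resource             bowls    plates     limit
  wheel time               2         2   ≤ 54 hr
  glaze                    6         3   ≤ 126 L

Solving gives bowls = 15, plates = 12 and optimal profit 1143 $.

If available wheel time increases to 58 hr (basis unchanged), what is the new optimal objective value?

Check each constraint at x*: wheel time 54/54 (tight); glaze 126/126 (tight).
The binding rows give the dual system: 2·y_wheel time + 6·y_glaze = 49 and 2·y_wheel time + 3·y_glaze = 34.
This yields shadow prices y_wheel time = 9.5, y_glaze = 5.
Δz = y_wheel time·Δb = 9.5 × (4) = 38, so new z* = 1143 + 38 = 1181.

1181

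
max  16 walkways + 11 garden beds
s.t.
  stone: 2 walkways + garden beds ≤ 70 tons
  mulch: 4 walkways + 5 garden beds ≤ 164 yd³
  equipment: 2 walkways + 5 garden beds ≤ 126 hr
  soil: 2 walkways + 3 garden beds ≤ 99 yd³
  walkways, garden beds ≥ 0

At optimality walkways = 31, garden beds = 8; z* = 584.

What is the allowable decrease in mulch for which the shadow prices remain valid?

24

Binding constraints: stone, mulch. The basis is B = [[2,1],[4,5]] with det 6.
Per unit decrease in mulch, x* moves by d = (0.1667, -0.3333).
The basis stays optimal until garden beds reaches 0; allowable decrease = 24 yd³.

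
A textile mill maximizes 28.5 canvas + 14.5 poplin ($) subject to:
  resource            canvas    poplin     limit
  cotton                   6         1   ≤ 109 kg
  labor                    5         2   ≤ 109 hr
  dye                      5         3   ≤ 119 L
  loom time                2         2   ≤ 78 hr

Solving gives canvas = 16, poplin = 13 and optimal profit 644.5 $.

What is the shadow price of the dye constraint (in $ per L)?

At the optimum: cotton uses 109 of 109 (binding); labor uses 106 of 109 (slack = 3); dye uses 119 of 119 (binding); loom time uses 58 of 78 (slack = 20).
Slack constraints have shadow price 0 (complementary slackness).
Dual feasibility on the basic columns requires 6·y_cotton + 5·y_dye = 28.5, 1·y_cotton + 3·y_dye = 14.5.
Solving: y_cotton = 1, y_dye = 4.5.
Shadow price of dye = 4.5.

4.5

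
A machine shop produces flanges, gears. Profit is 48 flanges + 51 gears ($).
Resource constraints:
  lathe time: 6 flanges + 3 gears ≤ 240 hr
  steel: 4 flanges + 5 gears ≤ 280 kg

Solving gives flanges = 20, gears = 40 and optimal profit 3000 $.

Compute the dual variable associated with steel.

9

At the optimum: lathe time uses 240 of 240 (binding); steel uses 280 of 280 (binding).
The binding rows give the dual system: 6·y_lathe time + 4·y_steel = 48 and 3·y_lathe time + 5·y_steel = 51.
→ y_lathe time = 2 and y_steel = 9.
Shadow price of steel = 9.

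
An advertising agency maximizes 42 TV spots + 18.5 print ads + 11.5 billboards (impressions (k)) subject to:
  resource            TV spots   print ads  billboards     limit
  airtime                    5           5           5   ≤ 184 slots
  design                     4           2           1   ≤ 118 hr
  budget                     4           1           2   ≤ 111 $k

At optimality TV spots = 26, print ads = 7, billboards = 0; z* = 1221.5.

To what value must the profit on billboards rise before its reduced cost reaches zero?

13

Binding: design and budget. Non-binding: airtime (19 unused).
By complementary slackness, y = 0 for the non-binding constraint.
From A_Bᵀ y = c: 4·y_design + 4·y_budget = 42; 2·y_design + 1·y_budget = 18.5.
→ y_design = 8 and y_budget = 2.5.
billboards enters the basis when its profit ≥ yᵀa₃ = 8·1 + 2.5·2 = 13.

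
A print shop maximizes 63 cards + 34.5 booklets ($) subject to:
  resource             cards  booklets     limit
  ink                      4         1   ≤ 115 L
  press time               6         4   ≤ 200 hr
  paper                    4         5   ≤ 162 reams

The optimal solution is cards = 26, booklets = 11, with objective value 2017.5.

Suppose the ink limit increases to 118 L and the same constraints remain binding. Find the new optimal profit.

2031

Check each constraint at x*: ink 115/115 (tight); press time 200/200 (tight); paper 159/162 (slack 3).
By complementary slackness, y = 0 for the non-binding constraint.
Dual feasibility on the basic columns requires 4·y_ink + 6·y_press time = 63, 1·y_ink + 4·y_press time = 34.5.
→ y_ink = 4.5 and y_press time = 7.5.
Δz = y_ink·Δb = 4.5 × (3) = 13.5, so new z* = 2017.5 + 13.5 = 2031.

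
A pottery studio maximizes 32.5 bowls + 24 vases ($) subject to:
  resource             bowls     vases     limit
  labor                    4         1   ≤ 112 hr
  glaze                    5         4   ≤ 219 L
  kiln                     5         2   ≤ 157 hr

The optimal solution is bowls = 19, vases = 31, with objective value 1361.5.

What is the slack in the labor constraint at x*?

labor used = 4·19 + 1·31 = 107; slack = 112 − 107 = 5.

5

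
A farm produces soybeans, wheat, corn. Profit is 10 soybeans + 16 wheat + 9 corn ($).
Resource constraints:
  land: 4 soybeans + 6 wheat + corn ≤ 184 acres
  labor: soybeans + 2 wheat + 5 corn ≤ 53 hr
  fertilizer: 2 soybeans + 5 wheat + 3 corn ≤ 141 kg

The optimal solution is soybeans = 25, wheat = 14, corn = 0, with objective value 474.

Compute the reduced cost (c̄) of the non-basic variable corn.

-3

Check each constraint at x*: land 184/184 (tight); labor 53/53 (tight); fertilizer 120/141 (slack 21).
By complementary slackness, y = 0 for the non-binding constraint.
Dual feasibility on the basic columns requires 4·y_land + 1·y_labor = 10, 6·y_land + 2·y_labor = 16.
Solving: y_land = 2, y_labor = 2.
Reduced cost of corn: c₃ − yᵀa₃ = 9 − (2·1 + 2·5) = 9 − 12 = -3.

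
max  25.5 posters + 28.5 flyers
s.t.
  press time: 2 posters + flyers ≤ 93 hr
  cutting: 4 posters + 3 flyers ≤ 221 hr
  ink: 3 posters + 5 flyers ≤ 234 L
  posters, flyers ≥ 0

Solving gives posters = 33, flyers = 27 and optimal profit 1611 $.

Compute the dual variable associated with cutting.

0

Check each constraint at x*: press time 93/93 (tight); cutting 213/221 (slack 8); ink 234/234 (tight).
Since cutting is not tight, its dual is 0.
The binding rows give the dual system: 2·y_press time + 3·y_ink = 25.5 and 1·y_press time + 5·y_ink = 28.5.
This yields shadow prices y_press time = 6, y_ink = 4.5.
Shadow price of cutting = 0.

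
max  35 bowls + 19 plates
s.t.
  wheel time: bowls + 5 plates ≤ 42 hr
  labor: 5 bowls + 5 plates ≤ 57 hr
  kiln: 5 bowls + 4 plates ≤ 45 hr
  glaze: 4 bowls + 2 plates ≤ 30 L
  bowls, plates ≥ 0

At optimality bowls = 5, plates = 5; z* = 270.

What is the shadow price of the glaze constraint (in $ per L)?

Check each constraint at x*: wheel time 30/42 (slack 12); labor 50/57 (slack 7); kiln 45/45 (tight); glaze 30/30 (tight).
Since wheel time, labor are not tight, their duals are 0.
Dual feasibility on the basic columns requires 5·y_kiln + 4·y_glaze = 35, 4·y_kiln + 2·y_glaze = 19.
This yields shadow prices y_kiln = 1, y_glaze = 7.5.
Shadow price of glaze = 7.5.

7.5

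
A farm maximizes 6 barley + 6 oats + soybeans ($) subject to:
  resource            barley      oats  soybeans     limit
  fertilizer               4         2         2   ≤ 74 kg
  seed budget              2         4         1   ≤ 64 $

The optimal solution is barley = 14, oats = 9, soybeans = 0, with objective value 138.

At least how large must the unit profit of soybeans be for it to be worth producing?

Both fertilizer and seed budget are binding at x*.
The binding rows give the dual system: 4·y_fertilizer + 2·y_seed budget = 6 and 2·y_fertilizer + 4·y_seed budget = 6.
→ y_fertilizer = 1 and y_seed budget = 1.
soybeans enters the basis when its profit ≥ yᵀa₃ = 1·2 + 1·1 = 3.

3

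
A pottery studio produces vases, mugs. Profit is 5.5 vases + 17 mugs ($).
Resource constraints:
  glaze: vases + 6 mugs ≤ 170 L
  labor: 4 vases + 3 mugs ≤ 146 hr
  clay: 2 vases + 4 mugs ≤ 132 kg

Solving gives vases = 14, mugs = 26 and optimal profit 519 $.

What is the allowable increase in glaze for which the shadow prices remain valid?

Binding constraints: glaze, clay. The basis is B = [[1,6],[2,4]] with det -8.
Per unit increase in glaze, x* moves by d = (-0.5, 0.25).
The basis stays optimal until vases reaches 0; allowable increase = 28 L.

28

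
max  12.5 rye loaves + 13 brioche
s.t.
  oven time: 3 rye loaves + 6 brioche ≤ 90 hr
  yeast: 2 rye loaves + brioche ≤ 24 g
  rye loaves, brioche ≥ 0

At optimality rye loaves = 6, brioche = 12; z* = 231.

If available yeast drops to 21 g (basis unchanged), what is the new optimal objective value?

Both oven time and yeast are binding at x*.
The binding rows give the dual system: 3·y_oven time + 2·y_yeast = 12.5 and 6·y_oven time + 1·y_yeast = 13.
Solving: y_oven time = 1.5, y_yeast = 4.
Δz = y_yeast·Δb = 4 × (-3) = -12, so new z* = 231 − 12 = 219.

219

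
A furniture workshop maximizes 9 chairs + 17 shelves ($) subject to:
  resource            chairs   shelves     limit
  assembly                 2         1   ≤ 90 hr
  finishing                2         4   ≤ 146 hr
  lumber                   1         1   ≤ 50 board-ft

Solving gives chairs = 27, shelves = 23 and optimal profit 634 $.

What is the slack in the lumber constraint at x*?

lumber used = 1·27 + 1·23 = 50; slack = 50 − 50 = 0.

0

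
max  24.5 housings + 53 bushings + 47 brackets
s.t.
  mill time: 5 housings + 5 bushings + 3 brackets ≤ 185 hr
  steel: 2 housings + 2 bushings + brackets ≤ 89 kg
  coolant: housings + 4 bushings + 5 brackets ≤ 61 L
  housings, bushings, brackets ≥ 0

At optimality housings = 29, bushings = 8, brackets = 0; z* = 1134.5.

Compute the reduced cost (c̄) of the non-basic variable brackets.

Check each constraint at x*: mill time 185/185 (tight); steel 74/89 (slack 15); coolant 61/61 (tight).
By complementary slackness, y = 0 for the non-binding constraint.
From A_Bᵀ y = c: 5·y_mill time + 1·y_coolant = 24.5; 5·y_mill time + 4·y_coolant = 53.
Solving: y_mill time = 3, y_coolant = 9.5.
Reduced cost of brackets: c₃ − yᵀa₃ = 47 − (3·3 + 9.5·5) = 47 − 56.5 = -9.5.

-9.5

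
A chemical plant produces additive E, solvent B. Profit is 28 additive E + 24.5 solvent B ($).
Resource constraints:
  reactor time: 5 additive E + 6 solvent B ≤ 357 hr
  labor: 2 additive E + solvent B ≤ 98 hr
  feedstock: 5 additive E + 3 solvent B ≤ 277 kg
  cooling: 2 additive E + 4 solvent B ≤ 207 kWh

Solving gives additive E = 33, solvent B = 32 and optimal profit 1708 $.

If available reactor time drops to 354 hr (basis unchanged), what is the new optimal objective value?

1699

Check each constraint at x*: reactor time 357/357 (tight); labor 98/98 (tight); feedstock 261/277 (slack 16); cooling 194/207 (slack 13).
By complementary slackness, y = 0 for the non-binding constraints.
Dual feasibility on the basic columns requires 5·y_reactor time + 2·y_labor = 28, 6·y_reactor time + 1·y_labor = 24.5.
Solving: y_reactor time = 3, y_labor = 6.5.
Δz = y_reactor time·Δb = 3 × (-3) = -9, so new z* = 1708 − 9 = 1699.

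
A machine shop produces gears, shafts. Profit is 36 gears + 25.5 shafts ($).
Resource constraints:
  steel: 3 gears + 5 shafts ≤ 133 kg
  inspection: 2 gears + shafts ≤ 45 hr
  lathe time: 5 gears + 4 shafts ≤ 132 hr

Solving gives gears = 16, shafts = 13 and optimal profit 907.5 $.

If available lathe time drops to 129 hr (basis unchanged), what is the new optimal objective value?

892.5

Check each constraint at x*: steel 113/133 (slack 20); inspection 45/45 (tight); lathe time 132/132 (tight).
By complementary slackness, y = 0 for the non-binding constraint.
The binding rows give the dual system: 2·y_inspection + 5·y_lathe time = 36 and 1·y_inspection + 4·y_lathe time = 25.5.
→ y_inspection = 5.5 and y_lathe time = 5.
Δz = y_lathe time·Δb = 5 × (-3) = -15, so new z* = 907.5 − 15 = 892.5.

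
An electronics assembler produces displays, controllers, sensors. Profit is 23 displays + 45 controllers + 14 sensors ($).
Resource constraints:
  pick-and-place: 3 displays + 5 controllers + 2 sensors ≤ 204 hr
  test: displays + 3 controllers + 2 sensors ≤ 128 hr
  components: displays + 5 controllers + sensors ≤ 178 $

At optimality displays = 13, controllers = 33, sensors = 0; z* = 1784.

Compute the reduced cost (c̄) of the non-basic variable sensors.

Check each constraint at x*: pick-and-place 204/204 (tight); test 112/128 (slack 16); components 178/178 (tight).
Since test is not tight, its dual is 0.
From A_Bᵀ y = c: 3·y_pick-and-place + 1·y_components = 23; 5·y_pick-and-place + 5·y_components = 45.
This yields shadow prices y_pick-and-place = 7, y_components = 2.
Reduced cost of sensors: c₃ − yᵀa₃ = 14 − (7·2 + 2·1) = 14 − 16 = -2.

-2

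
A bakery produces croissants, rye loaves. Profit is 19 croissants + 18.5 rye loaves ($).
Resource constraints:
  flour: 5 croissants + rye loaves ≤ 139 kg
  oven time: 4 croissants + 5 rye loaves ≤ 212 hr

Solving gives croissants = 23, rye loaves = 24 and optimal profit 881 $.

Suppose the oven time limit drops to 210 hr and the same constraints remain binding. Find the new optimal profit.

Both flour and oven time are binding at x*.
Dual feasibility on the basic columns requires 5·y_flour + 4·y_oven time = 19, 1·y_flour + 5·y_oven time = 18.5.
→ y_flour = 1 and y_oven time = 3.5.
Δz = y_oven time·Δb = 3.5 × (-2) = -7, so new z* = 881 − 7 = 874.

874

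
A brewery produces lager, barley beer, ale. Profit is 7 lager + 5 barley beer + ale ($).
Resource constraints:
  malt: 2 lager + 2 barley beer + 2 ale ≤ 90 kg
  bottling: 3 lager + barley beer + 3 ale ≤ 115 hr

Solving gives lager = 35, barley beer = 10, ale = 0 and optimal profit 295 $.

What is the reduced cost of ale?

-6

Both malt and bottling are binding at x*.
Dual feasibility on the basic columns requires 2·y_malt + 3·y_bottling = 7, 2·y_malt + 1·y_bottling = 5.
Solving: y_malt = 2, y_bottling = 1.
Reduced cost of ale: c₃ − yᵀa₃ = 1 − (2·2 + 1·3) = 1 − 7 = -6.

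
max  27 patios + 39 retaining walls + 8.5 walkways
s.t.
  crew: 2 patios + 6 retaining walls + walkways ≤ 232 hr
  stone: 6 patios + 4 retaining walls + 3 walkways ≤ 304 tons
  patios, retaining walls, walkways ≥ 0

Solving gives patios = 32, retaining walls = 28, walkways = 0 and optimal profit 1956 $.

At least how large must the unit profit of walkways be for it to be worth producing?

Check each constraint at x*: crew 232/232 (tight); stone 304/304 (tight).
The binding rows give the dual system: 2·y_crew + 6·y_stone = 27 and 6·y_crew + 4·y_stone = 39.
Solving: y_crew = 4.5, y_stone = 3.
walkways enters the basis when its profit ≥ yᵀa₃ = 4.5·1 + 3·3 = 13.5.

13.5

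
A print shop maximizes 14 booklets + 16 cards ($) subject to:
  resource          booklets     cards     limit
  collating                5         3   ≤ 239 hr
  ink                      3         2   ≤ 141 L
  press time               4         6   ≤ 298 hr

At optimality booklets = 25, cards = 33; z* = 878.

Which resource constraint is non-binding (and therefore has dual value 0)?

collating: 224/239 (slack 15)
ink: 141/141 (binding)
press time: 298/298 (binding)
By complementary slackness, a constraint with positive slack has shadow price 0 → collating.

collating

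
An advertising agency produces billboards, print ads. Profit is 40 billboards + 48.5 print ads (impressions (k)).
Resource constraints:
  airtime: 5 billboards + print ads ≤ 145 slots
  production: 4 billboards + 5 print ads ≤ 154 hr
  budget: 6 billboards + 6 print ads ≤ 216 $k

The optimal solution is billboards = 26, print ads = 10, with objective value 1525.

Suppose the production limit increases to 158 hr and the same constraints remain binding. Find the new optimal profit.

1559

At the optimum: airtime uses 140 of 145 (slack = 5); production uses 154 of 154 (binding); budget uses 216 of 216 (binding).
Slack constraints have shadow price 0 (complementary slackness).
From A_Bᵀ y = c: 4·y_production + 6·y_budget = 40; 5·y_production + 6·y_budget = 48.5.
This yields shadow prices y_production = 8.5, y_budget = 1.
Δz = y_production·Δb = 8.5 × (4) = 34, so new z* = 1525 + 34 = 1559.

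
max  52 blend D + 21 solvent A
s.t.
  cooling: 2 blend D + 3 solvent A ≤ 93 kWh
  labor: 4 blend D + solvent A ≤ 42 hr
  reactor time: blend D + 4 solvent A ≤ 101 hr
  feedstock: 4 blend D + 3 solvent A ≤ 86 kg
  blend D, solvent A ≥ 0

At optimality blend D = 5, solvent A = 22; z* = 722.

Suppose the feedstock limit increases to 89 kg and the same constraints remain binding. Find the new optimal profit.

At the optimum: cooling uses 76 of 93 (slack = 17); labor uses 42 of 42 (binding); reactor time uses 93 of 101 (slack = 8); feedstock uses 86 of 86 (binding).
By complementary slackness, y = 0 for the non-binding constraints.
From A_Bᵀ y = c: 4·y_labor + 4·y_feedstock = 52; 1·y_labor + 3·y_feedstock = 21.
This yields shadow prices y_labor = 9, y_feedstock = 4.
Δz = y_feedstock·Δb = 4 × (3) = 12, so new z* = 722 + 12 = 734.

734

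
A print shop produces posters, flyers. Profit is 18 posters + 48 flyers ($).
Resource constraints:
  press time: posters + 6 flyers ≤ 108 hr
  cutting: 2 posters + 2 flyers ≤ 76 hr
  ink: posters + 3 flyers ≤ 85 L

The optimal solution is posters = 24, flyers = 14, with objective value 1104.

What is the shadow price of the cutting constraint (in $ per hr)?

6

Check each constraint at x*: press time 108/108 (tight); cutting 76/76 (tight); ink 66/85 (slack 19).
By complementary slackness, y = 0 for the non-binding constraint.
From A_Bᵀ y = c: 1·y_press time + 2·y_cutting = 18; 6·y_press time + 2·y_cutting = 48.
This yields shadow prices y_press time = 6, y_cutting = 6.
Shadow price of cutting = 6.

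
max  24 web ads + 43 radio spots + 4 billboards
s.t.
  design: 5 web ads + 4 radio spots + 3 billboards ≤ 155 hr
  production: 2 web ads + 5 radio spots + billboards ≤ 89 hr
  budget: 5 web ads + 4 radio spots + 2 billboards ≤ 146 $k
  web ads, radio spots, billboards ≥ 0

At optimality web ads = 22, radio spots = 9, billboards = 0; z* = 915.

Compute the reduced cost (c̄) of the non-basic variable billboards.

Check each constraint at x*: design 146/155 (slack 9); production 89/89 (tight); budget 146/146 (tight).
By complementary slackness, y = 0 for the non-binding constraint.
Dual feasibility on the basic columns requires 2·y_production + 5·y_budget = 24, 5·y_production + 4·y_budget = 43.
This yields shadow prices y_production = 7, y_budget = 2.
Reduced cost of billboards: c₃ − yᵀa₃ = 4 − (7·1 + 2·2) = 4 − 11 = -7.

-7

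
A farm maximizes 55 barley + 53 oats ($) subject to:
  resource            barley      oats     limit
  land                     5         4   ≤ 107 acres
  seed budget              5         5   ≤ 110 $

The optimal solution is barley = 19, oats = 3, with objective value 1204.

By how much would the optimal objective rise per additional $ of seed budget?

9

Check each constraint at x*: land 107/107 (tight); seed budget 110/110 (tight).
The binding rows give the dual system: 5·y_land + 5·y_seed budget = 55 and 4·y_land + 5·y_seed budget = 53.
→ y_land = 2 and y_seed budget = 9.
Shadow price of seed budget = 9.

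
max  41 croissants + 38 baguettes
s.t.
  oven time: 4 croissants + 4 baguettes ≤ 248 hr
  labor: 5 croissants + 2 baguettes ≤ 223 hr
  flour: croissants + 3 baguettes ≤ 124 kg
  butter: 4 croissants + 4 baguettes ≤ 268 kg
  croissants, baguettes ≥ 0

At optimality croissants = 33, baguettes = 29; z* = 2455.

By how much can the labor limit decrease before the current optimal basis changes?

Binding constraints: oven time, labor. The basis is B = [[4,4],[5,2]] with det -12.
Per unit decrease in labor, x* moves by d = (-0.3333, 0.3333).
The basis stays optimal until flour becomes binding; allowable decrease = 6 hr.

6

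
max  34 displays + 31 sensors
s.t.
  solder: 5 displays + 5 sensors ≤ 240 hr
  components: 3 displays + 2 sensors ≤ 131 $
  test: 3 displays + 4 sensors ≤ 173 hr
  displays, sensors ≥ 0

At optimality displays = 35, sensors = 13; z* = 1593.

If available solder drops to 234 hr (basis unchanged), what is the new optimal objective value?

1563

Binding: solder and components. Non-binding: test (16 unused).
Since test is not tight, its dual is 0.
The binding rows give the dual system: 5·y_solder + 3·y_components = 34 and 5·y_solder + 2·y_components = 31.
→ y_solder = 5 and y_components = 3.
Δz = y_solder·Δb = 5 × (-6) = -30, so new z* = 1593 − 30 = 1563.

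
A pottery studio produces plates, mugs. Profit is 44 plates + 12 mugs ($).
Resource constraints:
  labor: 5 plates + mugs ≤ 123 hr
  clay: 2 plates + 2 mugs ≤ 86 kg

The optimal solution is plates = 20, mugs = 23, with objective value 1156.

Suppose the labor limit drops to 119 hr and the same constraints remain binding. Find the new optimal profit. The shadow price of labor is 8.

1124

Δb = -4, so new z* = 1156 + (8)·(-4) = 1156 − 32 = 1124.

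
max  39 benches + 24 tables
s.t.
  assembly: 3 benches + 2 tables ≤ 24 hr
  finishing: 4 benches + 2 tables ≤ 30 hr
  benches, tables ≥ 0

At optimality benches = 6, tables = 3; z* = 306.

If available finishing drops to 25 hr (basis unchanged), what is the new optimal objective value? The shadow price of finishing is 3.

Δb = -5, so new z* = 306 + (3)·(-5) = 306 − 15 = 291.

291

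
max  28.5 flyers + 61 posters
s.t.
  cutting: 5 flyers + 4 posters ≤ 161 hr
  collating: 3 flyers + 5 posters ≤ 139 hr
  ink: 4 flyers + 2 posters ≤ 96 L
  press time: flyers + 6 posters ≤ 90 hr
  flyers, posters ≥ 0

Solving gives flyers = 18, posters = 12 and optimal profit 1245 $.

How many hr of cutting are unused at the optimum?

23

cutting used = 5·18 + 4·12 = 138; slack = 161 − 138 = 23.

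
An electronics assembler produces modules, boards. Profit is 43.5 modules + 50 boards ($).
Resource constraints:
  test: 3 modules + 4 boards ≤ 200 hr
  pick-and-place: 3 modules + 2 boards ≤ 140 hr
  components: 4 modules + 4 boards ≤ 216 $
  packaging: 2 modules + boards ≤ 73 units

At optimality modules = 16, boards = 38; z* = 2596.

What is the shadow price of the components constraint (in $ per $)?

6

Check each constraint at x*: test 200/200 (tight); pick-and-place 124/140 (slack 16); components 216/216 (tight); packaging 70/73 (slack 3).
Slack constraints have shadow price 0 (complementary slackness).
From A_Bᵀ y = c: 3·y_test + 4·y_components = 43.5; 4·y_test + 4·y_components = 50.
This yields shadow prices y_test = 6.5, y_components = 6.
Shadow price of components = 6.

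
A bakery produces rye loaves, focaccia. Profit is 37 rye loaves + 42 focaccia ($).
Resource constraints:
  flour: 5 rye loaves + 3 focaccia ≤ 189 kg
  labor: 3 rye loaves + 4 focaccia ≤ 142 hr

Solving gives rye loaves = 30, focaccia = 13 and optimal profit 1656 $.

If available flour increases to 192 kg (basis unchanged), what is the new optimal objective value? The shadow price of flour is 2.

1662

Δb = 3, so new z* = 1656 + (2)·(3) = 1656 + 6 = 1662.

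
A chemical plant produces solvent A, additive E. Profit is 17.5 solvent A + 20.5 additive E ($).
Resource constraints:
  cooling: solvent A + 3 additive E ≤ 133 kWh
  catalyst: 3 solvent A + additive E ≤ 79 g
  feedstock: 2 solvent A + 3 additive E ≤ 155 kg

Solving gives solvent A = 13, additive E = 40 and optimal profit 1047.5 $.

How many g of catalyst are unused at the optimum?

0

catalyst used = 3·13 + 1·40 = 79; slack = 79 − 79 = 0.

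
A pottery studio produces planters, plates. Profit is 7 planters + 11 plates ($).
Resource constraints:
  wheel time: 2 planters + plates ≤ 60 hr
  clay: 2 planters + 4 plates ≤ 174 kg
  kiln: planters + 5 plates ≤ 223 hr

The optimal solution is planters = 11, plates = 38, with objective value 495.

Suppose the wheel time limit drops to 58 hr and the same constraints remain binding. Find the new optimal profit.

493

At the optimum: wheel time uses 60 of 60 (binding); clay uses 174 of 174 (binding); kiln uses 201 of 223 (slack = 22).
Since kiln is not tight, its dual is 0.
The binding rows give the dual system: 2·y_wheel time + 2·y_clay = 7 and 1·y_wheel time + 4·y_clay = 11.
→ y_wheel time = 1 and y_clay = 2.5.
Δz = y_wheel time·Δb = 1 × (-2) = -2, so new z* = 495 − 2 = 493.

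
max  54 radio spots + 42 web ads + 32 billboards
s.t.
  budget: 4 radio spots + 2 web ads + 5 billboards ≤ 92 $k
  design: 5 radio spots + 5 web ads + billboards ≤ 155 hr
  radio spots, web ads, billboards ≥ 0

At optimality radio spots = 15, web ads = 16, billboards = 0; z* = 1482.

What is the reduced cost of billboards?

-4

At the optimum: budget uses 92 of 92 (binding); design uses 155 of 155 (binding).
Dual feasibility on the basic columns requires 4·y_budget + 5·y_design = 54, 2·y_budget + 5·y_design = 42.
Solving: y_budget = 6, y_design = 6.
Reduced cost of billboards: c₃ − yᵀa₃ = 32 − (6·5 + 6·1) = 32 − 36 = -4.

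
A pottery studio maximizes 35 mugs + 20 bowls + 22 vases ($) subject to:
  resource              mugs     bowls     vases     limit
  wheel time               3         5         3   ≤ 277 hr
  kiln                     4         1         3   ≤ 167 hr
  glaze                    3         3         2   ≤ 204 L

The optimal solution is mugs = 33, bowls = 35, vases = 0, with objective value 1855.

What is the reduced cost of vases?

Check each constraint at x*: wheel time 274/277 (slack 3); kiln 167/167 (tight); glaze 204/204 (tight).
Slack constraints have shadow price 0 (complementary slackness).
The binding rows give the dual system: 4·y_kiln + 3·y_glaze = 35 and 1·y_kiln + 3·y_glaze = 20.
This yields shadow prices y_kiln = 5, y_glaze = 5.
Reduced cost of vases: c₃ − yᵀa₃ = 22 − (5·3 + 5·2) = 22 − 25 = -3.

-3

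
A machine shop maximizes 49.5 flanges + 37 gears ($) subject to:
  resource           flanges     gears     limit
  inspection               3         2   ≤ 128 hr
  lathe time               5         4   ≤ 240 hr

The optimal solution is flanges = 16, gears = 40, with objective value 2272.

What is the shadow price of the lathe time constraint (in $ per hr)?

Check each constraint at x*: inspection 128/128 (tight); lathe time 240/240 (tight).
Dual feasibility on the basic columns requires 3·y_inspection + 5·y_lathe time = 49.5, 2·y_inspection + 4·y_lathe time = 37.
→ y_inspection = 6.5 and y_lathe time = 6.
Shadow price of lathe time = 6.

6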